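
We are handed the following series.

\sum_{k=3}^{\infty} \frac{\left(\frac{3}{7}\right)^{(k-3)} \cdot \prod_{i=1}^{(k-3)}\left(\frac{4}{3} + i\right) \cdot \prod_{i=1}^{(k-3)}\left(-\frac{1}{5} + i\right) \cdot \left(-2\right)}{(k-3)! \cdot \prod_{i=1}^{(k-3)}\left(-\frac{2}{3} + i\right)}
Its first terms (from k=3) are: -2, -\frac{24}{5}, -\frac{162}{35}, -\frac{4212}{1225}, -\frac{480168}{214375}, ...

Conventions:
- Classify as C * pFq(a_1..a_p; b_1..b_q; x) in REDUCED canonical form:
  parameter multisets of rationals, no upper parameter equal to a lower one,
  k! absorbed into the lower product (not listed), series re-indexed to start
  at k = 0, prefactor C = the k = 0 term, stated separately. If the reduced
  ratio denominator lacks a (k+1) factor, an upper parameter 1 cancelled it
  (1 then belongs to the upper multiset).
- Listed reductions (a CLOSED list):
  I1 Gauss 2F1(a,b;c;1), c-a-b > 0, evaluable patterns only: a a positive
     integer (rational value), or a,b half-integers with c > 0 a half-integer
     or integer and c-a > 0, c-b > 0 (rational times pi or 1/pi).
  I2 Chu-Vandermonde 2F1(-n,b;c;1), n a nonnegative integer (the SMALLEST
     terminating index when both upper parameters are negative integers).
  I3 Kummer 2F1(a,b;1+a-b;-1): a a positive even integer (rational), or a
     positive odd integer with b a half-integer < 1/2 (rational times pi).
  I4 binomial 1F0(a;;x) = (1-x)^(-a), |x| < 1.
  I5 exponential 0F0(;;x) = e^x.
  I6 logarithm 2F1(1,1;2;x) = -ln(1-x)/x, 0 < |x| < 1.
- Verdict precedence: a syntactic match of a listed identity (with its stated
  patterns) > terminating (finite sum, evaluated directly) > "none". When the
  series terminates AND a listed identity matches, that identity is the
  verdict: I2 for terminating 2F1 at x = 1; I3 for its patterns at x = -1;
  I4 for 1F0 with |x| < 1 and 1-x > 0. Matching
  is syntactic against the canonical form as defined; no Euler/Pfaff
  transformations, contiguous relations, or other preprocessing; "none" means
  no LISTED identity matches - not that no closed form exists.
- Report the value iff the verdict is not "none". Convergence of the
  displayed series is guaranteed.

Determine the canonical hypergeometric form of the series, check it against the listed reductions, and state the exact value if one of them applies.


Classification (C = -2): 2F1 with upper {\frac{4}{5}, \frac{7}{3}}, lower {\frac{1}{3}}, argument x = \frac{3}{7}. Verdict: none - at argument \frac{3}{7} the multisets {\frac{4}{5}, \frac{7}{3}} ; {\frac{1}{3}} match no listed identity.

First insight: x = \frac{3}{7} and the running product (C = -2, x = 3/7) telescopes to a rising factorial.
Ratio: r(k) = \frac{3}{7} * (k+\frac{4}{5}) (k+\frac{7}{3}) / [(k+\frac{1}{3}) (k+1)] - rational in k. x = \frac{3}{7}; t_0 = -2; negate the roots.


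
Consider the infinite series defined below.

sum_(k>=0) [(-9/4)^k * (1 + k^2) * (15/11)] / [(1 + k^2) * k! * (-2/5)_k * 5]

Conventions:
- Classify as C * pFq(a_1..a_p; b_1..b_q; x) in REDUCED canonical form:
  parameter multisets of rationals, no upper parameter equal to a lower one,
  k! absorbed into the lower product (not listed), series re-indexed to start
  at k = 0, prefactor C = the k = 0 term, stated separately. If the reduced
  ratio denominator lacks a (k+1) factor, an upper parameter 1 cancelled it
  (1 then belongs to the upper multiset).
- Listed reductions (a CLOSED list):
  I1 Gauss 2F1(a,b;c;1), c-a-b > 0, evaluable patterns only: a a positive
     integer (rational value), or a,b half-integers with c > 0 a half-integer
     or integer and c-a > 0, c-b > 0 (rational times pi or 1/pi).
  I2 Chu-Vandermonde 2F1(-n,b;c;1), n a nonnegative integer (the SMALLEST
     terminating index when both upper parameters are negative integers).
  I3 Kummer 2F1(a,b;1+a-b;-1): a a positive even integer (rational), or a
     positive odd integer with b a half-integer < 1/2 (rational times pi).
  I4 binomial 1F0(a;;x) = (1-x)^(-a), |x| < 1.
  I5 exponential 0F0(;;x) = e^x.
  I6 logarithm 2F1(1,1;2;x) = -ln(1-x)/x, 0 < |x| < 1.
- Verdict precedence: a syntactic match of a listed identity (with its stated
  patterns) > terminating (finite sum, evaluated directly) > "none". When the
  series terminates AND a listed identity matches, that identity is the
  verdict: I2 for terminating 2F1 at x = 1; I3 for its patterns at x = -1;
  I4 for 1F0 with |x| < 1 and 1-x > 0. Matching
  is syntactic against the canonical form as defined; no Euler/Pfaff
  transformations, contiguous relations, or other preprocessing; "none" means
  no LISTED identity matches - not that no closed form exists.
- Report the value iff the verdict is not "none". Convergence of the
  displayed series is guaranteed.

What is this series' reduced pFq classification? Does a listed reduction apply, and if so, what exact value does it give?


This is 3/11 * 0F1(-; -2/5; -9/4) in reduced canonical form. Verdict: none. No listed pattern accepts 0F1(-; -2/5; -9/4).

First insight: x = (-9/4) and striking the common factor k^2 + 1 reduces the term (C = 3/11, x = -9/4).
Ratio: r(k) = (-9/4) * 1 / [(k-2/5) (k+1)] ; factor over Q: parameters, x = (-9/4), and C = 3/11.


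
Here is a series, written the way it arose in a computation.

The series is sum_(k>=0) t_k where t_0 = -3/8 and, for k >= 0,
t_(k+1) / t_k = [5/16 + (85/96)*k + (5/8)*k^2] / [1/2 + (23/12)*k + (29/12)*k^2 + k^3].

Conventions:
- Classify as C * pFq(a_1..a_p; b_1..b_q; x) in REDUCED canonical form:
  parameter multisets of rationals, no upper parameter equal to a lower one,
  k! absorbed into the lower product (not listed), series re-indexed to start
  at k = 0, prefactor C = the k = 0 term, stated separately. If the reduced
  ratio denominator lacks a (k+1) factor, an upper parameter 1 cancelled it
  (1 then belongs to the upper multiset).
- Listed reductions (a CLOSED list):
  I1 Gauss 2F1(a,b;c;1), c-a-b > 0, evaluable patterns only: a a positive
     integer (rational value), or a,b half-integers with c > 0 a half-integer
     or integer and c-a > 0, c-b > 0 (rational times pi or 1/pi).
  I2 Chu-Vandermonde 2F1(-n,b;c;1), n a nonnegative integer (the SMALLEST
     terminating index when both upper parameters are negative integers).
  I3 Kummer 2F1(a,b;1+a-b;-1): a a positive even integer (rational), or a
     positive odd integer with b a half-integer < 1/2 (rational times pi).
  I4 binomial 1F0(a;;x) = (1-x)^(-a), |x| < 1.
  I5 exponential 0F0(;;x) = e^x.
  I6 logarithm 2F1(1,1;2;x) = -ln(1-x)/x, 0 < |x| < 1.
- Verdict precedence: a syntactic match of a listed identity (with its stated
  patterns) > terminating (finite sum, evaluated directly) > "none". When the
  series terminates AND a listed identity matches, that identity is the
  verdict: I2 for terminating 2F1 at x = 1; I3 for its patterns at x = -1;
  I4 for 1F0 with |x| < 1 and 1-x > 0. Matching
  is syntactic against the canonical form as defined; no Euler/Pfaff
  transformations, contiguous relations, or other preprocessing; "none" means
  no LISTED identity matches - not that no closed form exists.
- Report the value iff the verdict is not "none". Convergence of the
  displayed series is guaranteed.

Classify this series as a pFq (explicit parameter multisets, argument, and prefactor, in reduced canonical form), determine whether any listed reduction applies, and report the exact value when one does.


With C = -3/8: the canonical form is 0F0(-; -; 5/8). Verdict at x = 5/8: the I5 exponential reduction matches (the 0F0 exponential series at x = 5/8). Value: (-3/8) * e^(5/8).

First insight: t_0 being -3/8, the expanded ratio factors over Q; prefactor -3/8, roots give parameters.
Ratio: r(k) = (5/8) * 1 / [(k+1)] ; factor over Q: parameters, x = (5/8), and C = -3/8.


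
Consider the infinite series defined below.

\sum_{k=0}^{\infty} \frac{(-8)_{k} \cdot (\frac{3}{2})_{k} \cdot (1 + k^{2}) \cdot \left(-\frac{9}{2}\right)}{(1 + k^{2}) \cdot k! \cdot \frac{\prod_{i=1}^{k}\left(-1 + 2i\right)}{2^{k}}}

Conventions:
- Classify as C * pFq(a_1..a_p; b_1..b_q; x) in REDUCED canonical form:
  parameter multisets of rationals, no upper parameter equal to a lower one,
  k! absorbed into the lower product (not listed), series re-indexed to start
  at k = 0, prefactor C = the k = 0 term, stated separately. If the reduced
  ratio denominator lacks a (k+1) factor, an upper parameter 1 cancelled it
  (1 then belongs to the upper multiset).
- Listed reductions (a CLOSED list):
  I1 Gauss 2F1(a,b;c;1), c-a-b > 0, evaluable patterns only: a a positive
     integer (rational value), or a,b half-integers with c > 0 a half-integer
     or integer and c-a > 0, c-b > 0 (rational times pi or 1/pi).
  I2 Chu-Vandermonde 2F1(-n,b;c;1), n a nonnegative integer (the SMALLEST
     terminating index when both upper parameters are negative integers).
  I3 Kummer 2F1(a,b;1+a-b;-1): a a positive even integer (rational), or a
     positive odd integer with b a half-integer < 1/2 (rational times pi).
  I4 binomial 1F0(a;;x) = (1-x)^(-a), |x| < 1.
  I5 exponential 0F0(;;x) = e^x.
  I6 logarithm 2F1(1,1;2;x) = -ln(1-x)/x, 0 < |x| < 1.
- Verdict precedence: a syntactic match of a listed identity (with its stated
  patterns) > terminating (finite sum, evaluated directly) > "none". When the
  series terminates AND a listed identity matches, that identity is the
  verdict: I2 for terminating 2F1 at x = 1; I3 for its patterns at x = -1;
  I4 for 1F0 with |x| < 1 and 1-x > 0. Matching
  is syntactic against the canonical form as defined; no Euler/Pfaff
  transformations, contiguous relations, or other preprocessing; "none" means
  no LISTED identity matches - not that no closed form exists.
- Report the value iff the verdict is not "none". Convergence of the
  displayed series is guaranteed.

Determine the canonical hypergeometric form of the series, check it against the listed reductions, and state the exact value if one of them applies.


The series (x = 1) is 2F1: upper {-8, \frac{3}{2}}, lower {\frac{1}{2}}, prefactor -\frac{9}{2}. Verdict (x = 1): the Chu-Vandermonde identity I2 applies (terminating 2F1 at x = 1 with n = 8, b = 3/2, c = \frac{1}{2}). Value: 0.

The tell: from the first term -\frac{9}{2}: k^2 + 1 divides numerator and denominator alike; prefactor -9/2 after cancelling.
Step ratio: r(k) = 1 * (k-8) (k+\frac{3}{2}) / [(k+\frac{1}{2}) (k+1)] - poly over poly, x = 1 from leading terms; C = -\frac{9}{2} at k = 0.


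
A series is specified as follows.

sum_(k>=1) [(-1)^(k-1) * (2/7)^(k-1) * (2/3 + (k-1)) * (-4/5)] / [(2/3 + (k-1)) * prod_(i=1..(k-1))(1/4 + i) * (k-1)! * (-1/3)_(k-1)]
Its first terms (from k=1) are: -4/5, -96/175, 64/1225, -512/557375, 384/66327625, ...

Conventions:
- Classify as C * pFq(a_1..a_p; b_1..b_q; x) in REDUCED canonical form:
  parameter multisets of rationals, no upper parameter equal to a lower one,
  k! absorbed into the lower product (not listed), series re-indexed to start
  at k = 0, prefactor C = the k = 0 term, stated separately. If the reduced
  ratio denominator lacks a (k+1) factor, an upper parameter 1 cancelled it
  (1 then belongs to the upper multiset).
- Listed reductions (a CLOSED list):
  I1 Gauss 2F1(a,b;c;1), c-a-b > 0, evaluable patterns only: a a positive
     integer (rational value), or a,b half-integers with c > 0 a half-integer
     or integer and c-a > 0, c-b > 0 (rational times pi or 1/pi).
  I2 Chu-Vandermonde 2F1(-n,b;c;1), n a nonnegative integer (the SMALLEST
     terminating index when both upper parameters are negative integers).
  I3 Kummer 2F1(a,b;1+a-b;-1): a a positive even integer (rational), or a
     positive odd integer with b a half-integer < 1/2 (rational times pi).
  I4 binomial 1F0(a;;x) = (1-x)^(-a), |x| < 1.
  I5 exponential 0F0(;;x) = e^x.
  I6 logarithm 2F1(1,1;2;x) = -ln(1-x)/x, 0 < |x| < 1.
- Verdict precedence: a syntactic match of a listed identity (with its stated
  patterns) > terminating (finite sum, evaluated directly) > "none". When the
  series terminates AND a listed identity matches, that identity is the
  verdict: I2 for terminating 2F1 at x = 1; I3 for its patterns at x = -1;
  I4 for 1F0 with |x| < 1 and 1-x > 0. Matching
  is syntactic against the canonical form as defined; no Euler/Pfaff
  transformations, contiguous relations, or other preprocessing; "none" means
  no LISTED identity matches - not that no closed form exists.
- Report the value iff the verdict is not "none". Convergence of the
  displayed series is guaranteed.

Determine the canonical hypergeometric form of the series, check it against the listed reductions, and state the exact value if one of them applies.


Key observation: t_0 being -4/5, striking the common factor k + 2/3 reduces the term (C = -4/5, x = -2/7).
Term ratio: r(k) = (-2/7) * 1 / [(k-1/3) (k+5/4) (k+1)] ; factor over Q: parameters, x = (-2/7), and C = -4/5.

With C = -4/5: the canonical form is 0F2(-; -1/3, 5/4; -2/7). Verdict: none here - no I1-I6 shape fits x = -2/7 with lower {-1/3, 5/4}.


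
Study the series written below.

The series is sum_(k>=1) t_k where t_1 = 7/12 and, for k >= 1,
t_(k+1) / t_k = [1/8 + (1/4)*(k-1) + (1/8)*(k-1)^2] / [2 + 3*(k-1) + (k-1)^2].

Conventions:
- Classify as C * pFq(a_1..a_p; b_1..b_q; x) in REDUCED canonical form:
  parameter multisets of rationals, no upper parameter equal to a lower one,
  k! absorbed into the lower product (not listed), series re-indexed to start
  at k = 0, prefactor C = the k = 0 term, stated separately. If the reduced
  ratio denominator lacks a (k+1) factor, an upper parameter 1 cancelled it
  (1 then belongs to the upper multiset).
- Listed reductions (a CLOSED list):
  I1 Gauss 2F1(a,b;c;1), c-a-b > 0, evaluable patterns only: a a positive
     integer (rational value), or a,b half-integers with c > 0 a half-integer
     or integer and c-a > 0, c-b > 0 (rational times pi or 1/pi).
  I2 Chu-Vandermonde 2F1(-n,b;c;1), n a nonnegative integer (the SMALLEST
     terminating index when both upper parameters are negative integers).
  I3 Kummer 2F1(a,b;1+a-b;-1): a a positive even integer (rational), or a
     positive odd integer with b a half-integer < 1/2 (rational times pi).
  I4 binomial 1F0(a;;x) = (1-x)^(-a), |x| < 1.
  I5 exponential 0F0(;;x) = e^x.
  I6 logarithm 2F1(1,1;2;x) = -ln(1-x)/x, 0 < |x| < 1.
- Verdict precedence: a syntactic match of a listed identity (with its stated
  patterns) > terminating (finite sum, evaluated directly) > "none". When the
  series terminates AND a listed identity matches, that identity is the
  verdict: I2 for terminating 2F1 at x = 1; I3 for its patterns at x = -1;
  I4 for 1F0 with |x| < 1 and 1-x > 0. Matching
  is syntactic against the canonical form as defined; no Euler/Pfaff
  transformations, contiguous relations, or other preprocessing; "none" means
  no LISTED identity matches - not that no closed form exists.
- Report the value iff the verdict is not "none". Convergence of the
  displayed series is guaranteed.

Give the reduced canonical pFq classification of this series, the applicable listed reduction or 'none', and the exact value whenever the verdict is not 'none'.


Structural cue: from the first term 7/12: factor the ratio over Q (C = 7/12, x = 1/8): negated roots = parameters.
Term ratio: r(k) = (1/8) * (k+1) (k+1) / [(k+2) (k+1)] - rational; roots negated = parameters, x = (1/8), C = 7/12.

Canonical form: C = 7/12 times 2F1 with upper {1, 1}, lower {2}, x = 1/8. Verdict: the logarithmic series (I6) fires (the logarithm: parameters (1,1;2), x = 1/8). Its exact value is (-14/3) * ln(7/8).


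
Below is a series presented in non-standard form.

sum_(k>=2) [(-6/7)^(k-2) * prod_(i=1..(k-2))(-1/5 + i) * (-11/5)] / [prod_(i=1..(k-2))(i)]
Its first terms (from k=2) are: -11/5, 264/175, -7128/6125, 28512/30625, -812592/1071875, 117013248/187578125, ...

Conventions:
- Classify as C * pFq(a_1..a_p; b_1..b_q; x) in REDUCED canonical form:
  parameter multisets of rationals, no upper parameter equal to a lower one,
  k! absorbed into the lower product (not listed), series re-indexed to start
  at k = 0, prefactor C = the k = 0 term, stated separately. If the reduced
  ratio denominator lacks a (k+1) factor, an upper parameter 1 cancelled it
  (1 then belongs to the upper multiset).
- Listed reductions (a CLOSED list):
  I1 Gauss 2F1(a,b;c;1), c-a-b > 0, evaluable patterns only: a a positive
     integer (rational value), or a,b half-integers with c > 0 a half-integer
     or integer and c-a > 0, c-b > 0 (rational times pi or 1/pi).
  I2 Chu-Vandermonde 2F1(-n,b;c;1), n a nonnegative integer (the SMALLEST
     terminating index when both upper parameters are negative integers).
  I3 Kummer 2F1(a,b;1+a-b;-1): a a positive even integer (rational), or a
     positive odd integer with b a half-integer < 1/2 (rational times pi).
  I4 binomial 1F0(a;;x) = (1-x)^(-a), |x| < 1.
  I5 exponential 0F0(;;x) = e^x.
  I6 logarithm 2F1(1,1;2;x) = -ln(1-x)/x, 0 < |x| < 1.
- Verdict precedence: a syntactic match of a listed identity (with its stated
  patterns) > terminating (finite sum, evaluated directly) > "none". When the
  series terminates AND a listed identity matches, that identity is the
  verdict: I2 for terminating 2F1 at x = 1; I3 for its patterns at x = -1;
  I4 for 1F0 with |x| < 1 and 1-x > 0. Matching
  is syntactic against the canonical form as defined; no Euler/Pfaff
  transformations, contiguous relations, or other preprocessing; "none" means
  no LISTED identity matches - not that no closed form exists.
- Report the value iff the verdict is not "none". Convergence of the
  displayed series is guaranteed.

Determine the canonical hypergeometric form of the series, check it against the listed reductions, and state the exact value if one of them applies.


At argument -6/7: a 1F0 with upper {4/5}, lower {-}, scaled by C = -11/5. Verdict: this is binomial (I4) (the 1F0 binomial series: exponent -4/5, x = -6/7). Value: (-11/5) * (13/7)^(-4/5).

First insight: with t_0 = -11/5, the running product (C = -11/5, x = -6/7) telescopes to a rising factorial.
Consecutive-term ratio: r(k) = (-6/7) * (k+4/5) / [(k+1)] ; factor over Q: parameters, x = (-6/7), and C = -11/5.


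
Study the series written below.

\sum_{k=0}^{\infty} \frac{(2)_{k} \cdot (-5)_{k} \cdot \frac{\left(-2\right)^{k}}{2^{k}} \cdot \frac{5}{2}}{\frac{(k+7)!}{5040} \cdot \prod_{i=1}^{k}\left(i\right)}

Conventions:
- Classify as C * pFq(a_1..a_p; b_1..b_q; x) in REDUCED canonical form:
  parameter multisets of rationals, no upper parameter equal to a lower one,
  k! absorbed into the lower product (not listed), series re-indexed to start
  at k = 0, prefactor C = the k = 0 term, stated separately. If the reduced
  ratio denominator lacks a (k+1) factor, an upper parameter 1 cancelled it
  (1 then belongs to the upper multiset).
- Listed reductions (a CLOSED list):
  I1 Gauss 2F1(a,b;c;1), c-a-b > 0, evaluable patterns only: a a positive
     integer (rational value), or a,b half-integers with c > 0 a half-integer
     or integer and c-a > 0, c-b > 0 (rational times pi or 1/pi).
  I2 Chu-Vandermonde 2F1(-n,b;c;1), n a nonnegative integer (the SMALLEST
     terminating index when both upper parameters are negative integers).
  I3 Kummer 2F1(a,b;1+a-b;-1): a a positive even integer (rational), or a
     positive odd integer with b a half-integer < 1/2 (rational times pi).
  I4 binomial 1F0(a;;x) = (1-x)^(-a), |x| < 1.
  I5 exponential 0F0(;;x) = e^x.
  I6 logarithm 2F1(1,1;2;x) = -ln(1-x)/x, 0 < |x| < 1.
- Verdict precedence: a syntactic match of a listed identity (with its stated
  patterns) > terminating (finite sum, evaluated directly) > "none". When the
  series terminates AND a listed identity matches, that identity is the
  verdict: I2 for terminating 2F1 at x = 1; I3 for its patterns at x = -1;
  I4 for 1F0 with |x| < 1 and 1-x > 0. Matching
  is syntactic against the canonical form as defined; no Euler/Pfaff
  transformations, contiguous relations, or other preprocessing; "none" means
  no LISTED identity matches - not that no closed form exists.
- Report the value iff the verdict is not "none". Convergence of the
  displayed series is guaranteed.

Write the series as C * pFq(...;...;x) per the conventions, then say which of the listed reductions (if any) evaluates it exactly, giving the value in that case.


This is \frac{5}{2} * 2F1(-5, 2; 8; -1) in reduced canonical form. Verdict at x = -1: Kummer (I3) matches (x = -1; c = 8 equals 1+a-b for upper {-5, 2}: listed pattern). Hence: \frac{35}{4}.

First insight: from the first term \frac{5}{2}: the product of the first k integers (prefactor 5/2) is k!.
Consecutive-term ratio: r(k) = -1 * (k-5) (k+2) / [(k+8) (k+1)] - rational; roots negated = parameters, x = -1, C = \frac{5}{2}.


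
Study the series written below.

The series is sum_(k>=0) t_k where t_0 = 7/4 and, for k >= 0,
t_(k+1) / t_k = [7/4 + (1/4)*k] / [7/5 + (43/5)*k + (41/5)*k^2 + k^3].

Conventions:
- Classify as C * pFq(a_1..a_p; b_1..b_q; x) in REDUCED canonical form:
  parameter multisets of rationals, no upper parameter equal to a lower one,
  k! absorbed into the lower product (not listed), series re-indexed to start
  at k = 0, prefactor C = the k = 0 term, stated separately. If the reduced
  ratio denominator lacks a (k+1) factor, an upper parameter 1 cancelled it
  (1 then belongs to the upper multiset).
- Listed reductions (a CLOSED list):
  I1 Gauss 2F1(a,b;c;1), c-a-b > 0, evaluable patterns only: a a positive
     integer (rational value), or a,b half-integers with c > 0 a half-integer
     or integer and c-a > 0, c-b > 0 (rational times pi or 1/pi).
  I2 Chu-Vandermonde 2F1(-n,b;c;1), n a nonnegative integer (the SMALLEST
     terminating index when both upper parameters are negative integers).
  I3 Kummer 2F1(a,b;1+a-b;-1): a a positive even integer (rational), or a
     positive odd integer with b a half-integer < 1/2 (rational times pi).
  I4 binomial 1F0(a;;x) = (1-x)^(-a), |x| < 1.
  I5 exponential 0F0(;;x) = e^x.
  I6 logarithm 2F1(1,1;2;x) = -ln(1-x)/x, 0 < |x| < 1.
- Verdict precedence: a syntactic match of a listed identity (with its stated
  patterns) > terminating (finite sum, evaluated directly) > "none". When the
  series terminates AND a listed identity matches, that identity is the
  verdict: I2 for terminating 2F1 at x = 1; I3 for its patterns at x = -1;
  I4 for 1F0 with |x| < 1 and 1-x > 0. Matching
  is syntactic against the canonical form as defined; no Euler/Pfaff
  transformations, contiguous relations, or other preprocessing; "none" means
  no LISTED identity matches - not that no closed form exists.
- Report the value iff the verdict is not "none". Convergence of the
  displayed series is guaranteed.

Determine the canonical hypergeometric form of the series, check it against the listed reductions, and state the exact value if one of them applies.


At argument 1/4: a 0F1 with upper {-}, lower {1/5}, scaled by C = 7/4. Verdict: none - at argument 1/4 the multisets {-} ; {1/5} match no listed identity.

Key observation: with t_0 = 7/4, the expanded ratio factors over Q; C = 7/4, x = 1/4, roots give parameters.
Ratio: r(k) = (1/4) * 1 / [(k+1/5) (k+1)] - rational in k, leading ratio (1/4); with t_0 = 7/4, classification follows.


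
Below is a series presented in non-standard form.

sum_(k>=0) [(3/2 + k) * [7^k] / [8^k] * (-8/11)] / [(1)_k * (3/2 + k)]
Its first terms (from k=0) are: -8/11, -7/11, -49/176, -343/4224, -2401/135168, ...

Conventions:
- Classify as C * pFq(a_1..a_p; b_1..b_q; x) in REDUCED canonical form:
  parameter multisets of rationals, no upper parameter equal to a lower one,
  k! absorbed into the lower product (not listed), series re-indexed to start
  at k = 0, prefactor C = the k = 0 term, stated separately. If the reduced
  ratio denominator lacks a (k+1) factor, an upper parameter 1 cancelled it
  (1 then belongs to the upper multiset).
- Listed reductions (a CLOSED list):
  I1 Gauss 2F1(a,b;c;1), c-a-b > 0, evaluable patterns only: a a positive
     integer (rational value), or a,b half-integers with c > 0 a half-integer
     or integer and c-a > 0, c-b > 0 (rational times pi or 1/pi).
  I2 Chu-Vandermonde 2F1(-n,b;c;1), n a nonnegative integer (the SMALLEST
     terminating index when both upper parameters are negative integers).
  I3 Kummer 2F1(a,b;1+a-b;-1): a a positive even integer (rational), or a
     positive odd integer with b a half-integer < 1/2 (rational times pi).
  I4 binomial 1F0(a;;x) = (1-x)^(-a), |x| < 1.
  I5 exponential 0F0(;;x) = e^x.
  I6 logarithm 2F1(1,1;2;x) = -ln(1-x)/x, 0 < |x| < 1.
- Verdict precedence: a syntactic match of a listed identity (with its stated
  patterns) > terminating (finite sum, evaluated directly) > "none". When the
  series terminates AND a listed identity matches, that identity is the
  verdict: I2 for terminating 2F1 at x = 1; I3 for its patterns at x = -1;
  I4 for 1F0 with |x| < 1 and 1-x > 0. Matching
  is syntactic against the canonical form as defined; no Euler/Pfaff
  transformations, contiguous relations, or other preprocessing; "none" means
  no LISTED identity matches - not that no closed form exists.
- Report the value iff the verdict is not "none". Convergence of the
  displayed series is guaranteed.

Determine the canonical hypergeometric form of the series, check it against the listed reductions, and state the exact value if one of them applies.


x = 7/8 here; the reduced form reads 0F0, upper {-}, lower {-}, C = -8/11. Verdict at x = 7/8: the exponential series (I5) matches (the 0F0 exponential series at x = 7/8). Exact value: (-8/11) * e^(7/8).

First insight: with t_0 = -8/11, the two geometric factors (C = -8/11) combine into one argument.
Adjacent-term ratio: r(k) = (7/8) * 1 / [(k+1)] - rational; roots negated = parameters, x = (7/8), C = -8/11.


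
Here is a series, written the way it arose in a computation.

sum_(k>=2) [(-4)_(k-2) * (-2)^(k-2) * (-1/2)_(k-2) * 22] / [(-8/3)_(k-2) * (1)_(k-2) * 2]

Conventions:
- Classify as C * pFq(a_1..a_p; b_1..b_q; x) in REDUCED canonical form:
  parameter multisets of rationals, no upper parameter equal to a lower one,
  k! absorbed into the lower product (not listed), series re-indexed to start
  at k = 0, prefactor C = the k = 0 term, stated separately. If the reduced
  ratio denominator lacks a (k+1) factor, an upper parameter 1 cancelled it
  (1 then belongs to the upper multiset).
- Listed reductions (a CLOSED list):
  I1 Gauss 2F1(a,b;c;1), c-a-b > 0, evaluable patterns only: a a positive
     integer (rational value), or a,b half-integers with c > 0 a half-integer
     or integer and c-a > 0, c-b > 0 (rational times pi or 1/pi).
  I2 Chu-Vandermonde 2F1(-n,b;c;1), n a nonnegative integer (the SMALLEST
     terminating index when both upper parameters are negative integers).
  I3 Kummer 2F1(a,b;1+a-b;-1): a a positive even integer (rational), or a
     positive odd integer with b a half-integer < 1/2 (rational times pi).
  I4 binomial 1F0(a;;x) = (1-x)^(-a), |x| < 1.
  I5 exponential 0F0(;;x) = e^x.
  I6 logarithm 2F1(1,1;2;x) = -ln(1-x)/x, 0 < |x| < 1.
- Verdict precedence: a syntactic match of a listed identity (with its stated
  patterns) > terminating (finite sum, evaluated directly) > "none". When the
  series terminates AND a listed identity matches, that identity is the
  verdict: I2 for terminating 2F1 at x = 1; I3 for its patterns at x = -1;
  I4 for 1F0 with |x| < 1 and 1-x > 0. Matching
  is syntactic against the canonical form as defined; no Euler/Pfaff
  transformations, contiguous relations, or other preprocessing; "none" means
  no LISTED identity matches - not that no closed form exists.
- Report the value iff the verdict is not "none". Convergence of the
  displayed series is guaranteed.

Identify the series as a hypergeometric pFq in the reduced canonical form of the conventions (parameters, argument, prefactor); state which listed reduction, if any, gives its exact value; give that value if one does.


x = -2 here; the reduced form reads 2F1, upper {-4, -1/2}, lower {-8/3}, C = 11. Verdict: terminating at k = 4: the factor (-4)_k kills every later term; summing the 5 survivors is exact. Its exact value is 17941/80.

First insight: x = (-2) and (1)_k (prefactor 11) is k! itself.
Adjacent-term ratio: r(k) = (-2) * (k-4) (k-1/2) / [(k-8/3) (k+1)] - rational in k. x = (-2); t_0 = 11; negate the roots.


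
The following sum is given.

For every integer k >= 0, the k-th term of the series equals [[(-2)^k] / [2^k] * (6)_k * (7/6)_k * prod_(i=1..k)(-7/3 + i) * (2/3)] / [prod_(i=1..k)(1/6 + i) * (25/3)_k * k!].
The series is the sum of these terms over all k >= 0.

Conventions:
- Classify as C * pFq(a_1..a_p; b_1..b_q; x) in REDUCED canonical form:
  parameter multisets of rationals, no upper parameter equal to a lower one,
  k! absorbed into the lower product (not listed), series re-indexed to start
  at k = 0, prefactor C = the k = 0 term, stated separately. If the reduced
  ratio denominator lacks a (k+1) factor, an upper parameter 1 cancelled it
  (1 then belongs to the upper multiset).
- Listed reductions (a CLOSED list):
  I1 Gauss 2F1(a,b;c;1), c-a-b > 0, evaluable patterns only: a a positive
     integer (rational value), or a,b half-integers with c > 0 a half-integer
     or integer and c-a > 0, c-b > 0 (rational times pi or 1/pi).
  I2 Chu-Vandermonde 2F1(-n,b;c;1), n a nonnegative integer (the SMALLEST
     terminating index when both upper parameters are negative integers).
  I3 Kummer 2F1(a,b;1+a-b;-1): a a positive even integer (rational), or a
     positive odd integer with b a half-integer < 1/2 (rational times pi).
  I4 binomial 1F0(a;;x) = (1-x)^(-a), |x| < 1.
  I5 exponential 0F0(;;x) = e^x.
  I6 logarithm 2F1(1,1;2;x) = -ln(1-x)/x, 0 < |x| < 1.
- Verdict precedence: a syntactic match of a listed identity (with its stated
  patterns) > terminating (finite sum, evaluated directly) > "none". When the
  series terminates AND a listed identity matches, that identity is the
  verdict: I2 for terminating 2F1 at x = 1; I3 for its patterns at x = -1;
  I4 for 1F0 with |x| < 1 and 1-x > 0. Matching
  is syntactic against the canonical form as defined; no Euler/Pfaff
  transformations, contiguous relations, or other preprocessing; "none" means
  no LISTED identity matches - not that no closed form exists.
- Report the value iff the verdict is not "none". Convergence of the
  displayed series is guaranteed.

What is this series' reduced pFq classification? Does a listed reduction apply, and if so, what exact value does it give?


Key observation: x = (-1) and the two k-th powers (C = 2/3, x = -1) combine into one argument.
Consecutive-term ratio: r(k) = (-1) * (k-4/3) (k+6) / [(k+25/3) (k+1)] - poly over poly, x = (-1) from leading terms; C = 2/3 at k = 0.

Classification (C = 2/3): 2F1 with upper {-4/3, 6}, lower {25/3}, argument x = -1. Verdict: the Kummer evaluation I3 applies (x = -1; c = 25/3 equals 1+a-b for upper {-4/3, 6}: listed pattern). Value: 1672/1215.


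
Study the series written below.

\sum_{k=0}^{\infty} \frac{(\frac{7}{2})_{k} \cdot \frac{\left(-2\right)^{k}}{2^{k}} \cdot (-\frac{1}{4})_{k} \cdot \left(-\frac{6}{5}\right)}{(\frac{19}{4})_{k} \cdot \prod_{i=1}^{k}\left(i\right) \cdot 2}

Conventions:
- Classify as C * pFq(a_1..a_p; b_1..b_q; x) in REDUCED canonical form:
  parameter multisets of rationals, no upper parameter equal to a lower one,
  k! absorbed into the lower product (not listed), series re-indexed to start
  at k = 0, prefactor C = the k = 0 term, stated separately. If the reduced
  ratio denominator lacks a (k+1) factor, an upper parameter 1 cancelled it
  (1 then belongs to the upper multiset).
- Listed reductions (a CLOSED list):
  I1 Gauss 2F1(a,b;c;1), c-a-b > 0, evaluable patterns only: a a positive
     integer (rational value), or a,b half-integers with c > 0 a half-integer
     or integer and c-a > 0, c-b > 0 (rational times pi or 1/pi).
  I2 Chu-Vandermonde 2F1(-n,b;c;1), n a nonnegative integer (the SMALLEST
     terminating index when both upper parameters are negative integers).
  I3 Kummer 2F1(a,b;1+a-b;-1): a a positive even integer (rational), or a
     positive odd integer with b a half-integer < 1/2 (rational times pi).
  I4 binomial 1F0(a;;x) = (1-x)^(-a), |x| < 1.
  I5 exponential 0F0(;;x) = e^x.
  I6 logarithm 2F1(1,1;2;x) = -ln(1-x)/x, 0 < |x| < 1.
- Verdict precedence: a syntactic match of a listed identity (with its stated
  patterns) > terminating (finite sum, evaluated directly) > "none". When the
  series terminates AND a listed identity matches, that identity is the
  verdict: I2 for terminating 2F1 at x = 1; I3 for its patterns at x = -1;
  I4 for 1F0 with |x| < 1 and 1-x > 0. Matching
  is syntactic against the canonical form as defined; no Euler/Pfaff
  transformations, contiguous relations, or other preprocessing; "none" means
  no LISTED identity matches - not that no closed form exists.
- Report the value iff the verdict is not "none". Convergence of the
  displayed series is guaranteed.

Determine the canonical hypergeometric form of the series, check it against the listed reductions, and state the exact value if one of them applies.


The series (x = -1) is 2F1: upper {-\frac{1}{4}, \frac{7}{2}}, lower {\frac{19}{4}}, prefactor -\frac{3}{5}. Verdict: none (x = -1): each listed identity misses the multisets {-\frac{1}{4}, \frac{7}{2}} ; {\frac{19}{4}}.

The tell: from the first term -\frac{3}{5}: the product of the first k integers (prefactor -3/5) is k!.
Step ratio: r(k) = -1 * (k-\frac{1}{4}) (k+\frac{7}{2}) / [(k+\frac{19}{4}) (k+1)] ; factor over Q: parameters, x = -1, and C = -\frac{3}{5}.


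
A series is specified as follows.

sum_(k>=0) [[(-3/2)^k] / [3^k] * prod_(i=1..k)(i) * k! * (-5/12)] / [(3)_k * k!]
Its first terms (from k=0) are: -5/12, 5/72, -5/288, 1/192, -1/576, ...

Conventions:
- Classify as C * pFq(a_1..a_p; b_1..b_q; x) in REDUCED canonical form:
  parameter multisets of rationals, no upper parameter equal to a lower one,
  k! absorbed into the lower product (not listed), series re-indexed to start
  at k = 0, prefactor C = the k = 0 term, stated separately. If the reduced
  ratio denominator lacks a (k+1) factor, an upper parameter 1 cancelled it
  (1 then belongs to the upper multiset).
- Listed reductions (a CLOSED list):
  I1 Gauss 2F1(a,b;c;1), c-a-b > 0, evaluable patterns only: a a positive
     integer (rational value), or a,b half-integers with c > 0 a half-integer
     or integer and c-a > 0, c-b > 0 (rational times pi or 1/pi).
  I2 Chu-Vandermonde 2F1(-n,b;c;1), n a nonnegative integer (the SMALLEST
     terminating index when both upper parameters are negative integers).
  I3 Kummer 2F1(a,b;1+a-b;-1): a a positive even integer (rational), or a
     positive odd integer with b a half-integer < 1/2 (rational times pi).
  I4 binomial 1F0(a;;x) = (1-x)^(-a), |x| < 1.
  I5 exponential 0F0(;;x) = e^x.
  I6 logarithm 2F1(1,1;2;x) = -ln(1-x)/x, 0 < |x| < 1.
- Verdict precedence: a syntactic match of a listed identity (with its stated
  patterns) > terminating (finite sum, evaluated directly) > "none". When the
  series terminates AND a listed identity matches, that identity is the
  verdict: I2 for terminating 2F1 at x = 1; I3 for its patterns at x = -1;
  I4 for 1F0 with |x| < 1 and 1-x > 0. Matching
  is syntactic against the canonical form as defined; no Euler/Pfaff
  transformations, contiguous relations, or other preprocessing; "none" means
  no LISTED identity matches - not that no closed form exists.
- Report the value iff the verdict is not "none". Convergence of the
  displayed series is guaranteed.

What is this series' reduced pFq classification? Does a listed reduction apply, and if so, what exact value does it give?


With C = -5/12: the canonical form is 2F1(1, 1; 3; -1/2). Verdict: none - this 2F1 at x = -1/2 matches no listed pattern, and upper {1, 1} holds no stopper.

Key observation: with t_0 = -5/12, the factorial ratio (prefactor -5/12) (k+a-1)!/(a-1)! is a rising factorial (a)_k.
Consecutive-term ratio: r(k) = (-1/2) * (k+1) (k+1) / [(k+3) (k+1)] - rational in k, leading ratio (-1/2); with t_0 = -5/12, classification follows.


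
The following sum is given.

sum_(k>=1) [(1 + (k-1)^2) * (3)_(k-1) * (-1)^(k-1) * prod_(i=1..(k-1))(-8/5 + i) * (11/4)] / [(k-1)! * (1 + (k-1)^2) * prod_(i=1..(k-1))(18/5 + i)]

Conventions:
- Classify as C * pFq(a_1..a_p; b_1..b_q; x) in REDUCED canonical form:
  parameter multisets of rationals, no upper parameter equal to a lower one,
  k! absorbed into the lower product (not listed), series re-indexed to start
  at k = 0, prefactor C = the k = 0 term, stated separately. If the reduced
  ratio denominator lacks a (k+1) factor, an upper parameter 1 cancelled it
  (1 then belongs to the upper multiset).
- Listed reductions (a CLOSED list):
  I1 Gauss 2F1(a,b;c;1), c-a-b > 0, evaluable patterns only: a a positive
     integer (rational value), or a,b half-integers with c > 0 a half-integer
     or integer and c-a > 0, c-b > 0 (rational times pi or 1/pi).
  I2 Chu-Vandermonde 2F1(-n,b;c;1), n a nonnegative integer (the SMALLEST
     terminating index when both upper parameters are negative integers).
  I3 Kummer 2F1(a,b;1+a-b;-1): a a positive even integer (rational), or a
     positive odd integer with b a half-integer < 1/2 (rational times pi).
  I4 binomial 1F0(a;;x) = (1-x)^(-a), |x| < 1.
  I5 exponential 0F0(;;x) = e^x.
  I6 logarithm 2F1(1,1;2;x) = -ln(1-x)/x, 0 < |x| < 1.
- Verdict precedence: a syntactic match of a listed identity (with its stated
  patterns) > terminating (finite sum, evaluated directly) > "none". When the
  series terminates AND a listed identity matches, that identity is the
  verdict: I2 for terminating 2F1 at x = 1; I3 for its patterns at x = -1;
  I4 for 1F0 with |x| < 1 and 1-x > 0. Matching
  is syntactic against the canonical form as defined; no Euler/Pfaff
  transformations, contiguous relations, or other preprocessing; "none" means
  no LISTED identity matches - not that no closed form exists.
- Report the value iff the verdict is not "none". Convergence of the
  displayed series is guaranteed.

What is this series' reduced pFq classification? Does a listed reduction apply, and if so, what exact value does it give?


Key observation: from the first term 11/4: the lower running product (prefactor 11/4) is a rising factorial.
Ratio: r(k) = (-1) * (k-3/5) (k+3) / [(k+23/5) (k+1)] ; factor over Q: parameters, x = (-1), and C = 11/4.

Prefactor 11/4, argument -1: 2F1 with upper {-3/5, 3} over lower {23/5}. Verdict: none. Every listed pattern misses the 2F1 form at -1, upper {-3/5, 3}.


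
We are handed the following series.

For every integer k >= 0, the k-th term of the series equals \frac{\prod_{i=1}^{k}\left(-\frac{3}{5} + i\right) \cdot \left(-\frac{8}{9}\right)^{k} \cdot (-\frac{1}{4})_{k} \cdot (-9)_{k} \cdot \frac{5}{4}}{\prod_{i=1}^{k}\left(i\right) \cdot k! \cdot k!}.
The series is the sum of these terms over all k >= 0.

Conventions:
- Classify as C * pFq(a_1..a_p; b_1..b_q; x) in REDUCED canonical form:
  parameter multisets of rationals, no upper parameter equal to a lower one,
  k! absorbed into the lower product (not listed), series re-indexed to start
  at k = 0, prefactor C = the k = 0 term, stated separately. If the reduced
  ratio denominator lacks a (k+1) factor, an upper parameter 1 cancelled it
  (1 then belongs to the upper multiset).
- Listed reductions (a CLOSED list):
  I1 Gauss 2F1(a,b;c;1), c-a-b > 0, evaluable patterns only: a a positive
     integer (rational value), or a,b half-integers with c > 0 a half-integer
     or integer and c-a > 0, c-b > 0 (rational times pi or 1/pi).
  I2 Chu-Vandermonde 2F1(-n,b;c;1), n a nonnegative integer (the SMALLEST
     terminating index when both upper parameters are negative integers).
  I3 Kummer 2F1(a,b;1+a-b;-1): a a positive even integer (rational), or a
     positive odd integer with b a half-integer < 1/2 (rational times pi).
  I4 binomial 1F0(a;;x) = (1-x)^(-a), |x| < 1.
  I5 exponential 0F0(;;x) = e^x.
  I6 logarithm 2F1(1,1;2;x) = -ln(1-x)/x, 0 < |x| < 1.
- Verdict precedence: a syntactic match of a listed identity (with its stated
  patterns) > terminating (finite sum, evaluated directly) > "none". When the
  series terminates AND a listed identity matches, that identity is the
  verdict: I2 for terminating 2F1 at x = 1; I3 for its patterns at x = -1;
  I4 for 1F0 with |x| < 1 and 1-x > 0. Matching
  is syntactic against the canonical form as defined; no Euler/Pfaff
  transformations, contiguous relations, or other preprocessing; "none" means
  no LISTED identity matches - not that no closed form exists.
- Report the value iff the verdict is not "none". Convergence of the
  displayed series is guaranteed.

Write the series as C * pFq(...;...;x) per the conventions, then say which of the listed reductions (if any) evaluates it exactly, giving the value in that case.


Key step: with t_0 = \frac{5}{4}, the denominator's factorial ratio (C = 5/4) is a lower Pochhammer.
Consecutive-term ratio: r(k) = -\frac{8}{9} * (k-9) (k-\frac{1}{4}) (k+\frac{2}{5}) / [(k+1) (k+1) (k+1)] ; factor over Q: parameters, x = -\frac{8}{9}, and C = \frac{5}{4}.

This is \frac{5}{4} * 3F2(-9, -\frac{1}{4}, \frac{2}{5}; 1, 1; -\frac{8}{9}) in reduced canonical form. Verdict: terminating (-9 upstairs). 10 nonzero terms in all; added directly. Its exact value is -\frac{987755619628367}{336302507812500}.
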